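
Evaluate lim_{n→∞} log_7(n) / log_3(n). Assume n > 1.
lim = ln(3) / ln(7) = log_7(3)

Change of base: log_7(n) = ln n / ln 7 and log_3(n) = ln n / ln 3. The ratio is (ln n / ln 7) · (ln 3 / ln n) = ln 3 / ln 7, a constant independent of n. So the limit is ln 3 / ln 7 = log_7(3).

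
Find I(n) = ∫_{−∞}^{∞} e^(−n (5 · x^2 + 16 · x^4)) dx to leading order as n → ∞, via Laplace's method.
I(n) ~ sqrt(π/(5n))

φ(x) = 5 · x^2 + 16 · x^4 has its unique global minimum at x* = 0 (since φ'(x) = 10x + 64x^3 = 0 only at x = 0 for real x with both coefficients positive, and φ → ∞ as |x| → ∞). At x* = 0, φ(0) = 0 and φ''(0) = 10. Laplace's method then gives
  I(n) ~ sqrt(2π / (n · φ''(0))) · e^(−n φ(0)) = sqrt(2π / (10n)) = sqrt(π/(5n)).
The 16 · x^4 term contributes only at subleading order (an O(1/n) relative correction).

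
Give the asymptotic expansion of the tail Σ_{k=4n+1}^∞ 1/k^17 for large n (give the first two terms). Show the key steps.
Σ_{k>4n} 1/k^17 = 1/(16 · (4n)^16) − 1/(2 · (4n)^17) + O(1/(4n)^18)

Compare to the integral: ∫_{4n}^∞ x^(−17) dx = [−x^(−16)/16]_{4n}^∞ = 1/((17−1)·(4n)^16). The Euler-Maclaurin correction adds −f(4n)/2 = −1/(2·(4n)^17). Euler-Maclaurin then gives
  Σ_{k>4n} 1/k^17 = ∫_{4n}^∞ dx/x^17 − 1/(2·(4n)^17) + O(1/(4n)^18).
(Equivalently this is ζ(17) − Σ_{k≤4n} 1/k^17.)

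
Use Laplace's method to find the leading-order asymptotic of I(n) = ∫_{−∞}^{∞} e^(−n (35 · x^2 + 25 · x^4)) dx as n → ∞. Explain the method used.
I(n) ~ sqrt(π/(35n))

φ(x) = 35 · x^2 + 25 · x^4 has its unique global minimum at x* = 0 (since φ'(x) = 70x + 100x^3 = 0 only at x = 0 for real x with both coefficients positive, and φ → ∞ as |x| → ∞). At x* = 0, φ(0) = 0 and φ''(0) = 70. Laplace's method then gives
  I(n) ~ sqrt(2π / (n · φ''(0))) · e^(−n φ(0)) = sqrt(2π / (70n)) = sqrt(π/(35n)).
The 25 · x^4 term contributes only at subleading order (an O(1/n) relative correction).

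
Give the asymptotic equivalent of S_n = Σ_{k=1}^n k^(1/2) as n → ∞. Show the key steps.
S_n ~ (2/3) · n^(3/2)

Integral comparison: Σ_{k=1}^n k^(1/2) = ∫_0^n x^(1/2) dx + O(n^(1/2)). The integral is n^(1 + 1/2) / (1 + 1/2) = n^((1+2)/2) / ((1+2)/2) = (2/3) · n^(3/2).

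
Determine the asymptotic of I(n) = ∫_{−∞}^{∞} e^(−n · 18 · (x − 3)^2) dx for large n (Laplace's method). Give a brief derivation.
I(n) = sqrt(π/(18n))

Here φ(x) = 18 · (x − 3)^2 has its unique minimum at x* = 3 with φ(x*) = 0 and φ''(x*) = 36. Laplace's method gives
  I(n) ~ e^(−n φ(x*)) · sqrt(2π / (n · φ''(x*))) = sqrt(2π / (36n)) = sqrt(π/(18n)).
This is exact: substituting u = (x − 3)·sqrt(18n) gives I(n) = (1/sqrt(18n)) ∫_{−∞}^{∞} e^(−u^2) du = sqrt(π/(18n)).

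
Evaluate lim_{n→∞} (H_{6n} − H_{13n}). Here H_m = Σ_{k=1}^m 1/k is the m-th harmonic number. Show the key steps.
lim = ln(6/13)

Euler-Maclaurin gives H_m = ln m + γ + 1/(2m) + O(1/m^2). The γ and O(1/m) terms cancel in the difference:
  H_{6n} − H_{13n} = ln(6n) − ln(13n) + O(1/n) = ln(6/13) + O(1/n).
Hence the limit is ln(6/13).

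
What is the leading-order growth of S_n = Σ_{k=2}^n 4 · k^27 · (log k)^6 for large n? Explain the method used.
S_n ~ n^28 · (log n)^6 / 7

By integral comparison, S_n = ∫_1^n 4 · x^27 · (log x)^6 dx + O(n^27 · (log n)^6). For the integral, the leading term of ∫_1^n x^27 (log x)^6 dx is n^28/28 · (log n)^6 (by repeated integration by parts; each step lowers the log-exponent and produces a relatively O(1/log n) correction). Hence S_n ~ n^28 · (log n)^6 / 7.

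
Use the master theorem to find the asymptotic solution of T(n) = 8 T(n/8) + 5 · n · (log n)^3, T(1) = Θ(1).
T(n) = Θ(n · (log n)^4)

Here log_8 8 = 1 and f(n) = 5 · n · (log n)^3 = Θ(n^(log_8 8) · (log n)^3). This is the extended Case 2 of the master theorem (f matches the critical exponent up to log factors), giving T(n) = Θ(n^(log_8 8) · (log n)^(3+1)) = Θ(n · (log n)^4).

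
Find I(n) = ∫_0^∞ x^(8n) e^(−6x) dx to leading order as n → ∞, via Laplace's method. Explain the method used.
I(n) ~ (sqrt(2π·8n) / 6) · (8n/(6e))^(8n)

Write the integrand as exp(8n ln x − 6x) and set f(x) = 8n ln x − 6x. Then f'(x) = 8n/x − 6 = 0 at x* = 8n/6, and f''(x*) = −8n/x*^2 = −6^2/(8n). Laplace's method (interior maximum) gives
  I(n) ~ e^(f(x*)) · sqrt(2π / |f''(x*)|)
        = exp(8n ln(8n/6) − 8n) · sqrt(2π · 8n / 6^2)
        = (8n/6)^(8n) e^(−8n) · sqrt(2π·8n) / 6
        = (sqrt(2π·8n) / 6) · (8n/(6e))^(8n).
This matches Γ(8n+1)/6^(8n+1) with Stirling applied to Γ.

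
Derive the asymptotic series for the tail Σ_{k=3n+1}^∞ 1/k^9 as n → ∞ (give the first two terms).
Σ_{k>3n} 1/k^9 = 1/(8 · (3n)^8) − 1/(2 · (3n)^9) + O(1/(3n)^10)

Compare to the integral: ∫_{3n}^∞ x^(−9) dx = [−x^(−8)/8]_{3n}^∞ = 1/((9−1)·(3n)^8). The Euler-Maclaurin correction adds −f(3n)/2 = −1/(2·(3n)^9). Euler-Maclaurin then gives
  Σ_{k>3n} 1/k^9 = ∫_{3n}^∞ dx/x^9 − 1/(2·(3n)^9) + O(1/(3n)^10).
(Equivalently this is ζ(9) − Σ_{k≤3n} 1/k^9.)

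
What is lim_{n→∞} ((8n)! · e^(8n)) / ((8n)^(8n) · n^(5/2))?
lim = 0

Stirling: (8n)! ~ sqrt(2π·8n) · (8n/e)^(8n). Hence
  (8n)! · e^(8n) / (8n)^(8n) ~ sqrt(2π·8n).
Dividing by n^(5/2): sqrt(2π·8n) / n^(5/2) = sqrt(2π·8) · n^((1−5)/2), so the expression behaves like sqrt(2π·8) · n^((1−5)/2) → 0.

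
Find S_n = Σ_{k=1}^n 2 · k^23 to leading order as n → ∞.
S_n ~ n^24 / 12

By integral comparison (Euler-Maclaurin), Σ_{k=1}^n 2 · k^23 = 2 · ∫_0^n x^23 dx + O(n^23) = 2 · n^24/24 = n^24 / 12 + O(n^23). (Equivalently, Faulhaber's formula gives the same leading term.)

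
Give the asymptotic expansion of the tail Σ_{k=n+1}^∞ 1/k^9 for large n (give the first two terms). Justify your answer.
Σ_{k>n} 1/k^9 = 1/(8 · n^8) − 1/(2 · n^9) + O(1/n^10)

Compare to the integral: ∫_{n}^∞ x^(−9) dx = [−x^(−8)/8]_{n}^∞ = 1/((9−1)·n^8). The Euler-Maclaurin correction adds −f(n)/2 = −1/(2·n^9). Euler-Maclaurin then gives
  Σ_{k>n} 1/k^9 = ∫_{n}^∞ dx/x^9 − 1/(2·n^9) + O(1/n^10).
(Equivalently this is ζ(9) − Σ_{k≤n} 1/k^9.)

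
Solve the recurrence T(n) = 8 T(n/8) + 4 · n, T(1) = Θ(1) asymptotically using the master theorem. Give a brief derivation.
T(n) = Θ(n log n)

log_8 8 = 1, and f(n) = 4 · n = Θ(n^(log_8 8)). This is Case 2 of the master theorem: T(n) = Θ(f(n) · log n) = Θ(n log n).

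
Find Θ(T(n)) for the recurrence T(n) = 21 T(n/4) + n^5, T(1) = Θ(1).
T(n) = Θ(n^5)

log_4 21 ≈ 2.196. f(n) = n^5 dominates n^(log_4 21) since 5 > 2.196, and the regularity condition a·f(n/b) = 21·(n/4)^5 = (21/1024)·n^5 ≤ c·f(n) holds with c = 21/1024 ≈ 0.0205 < 1. So this is Case 3: T(n) = Θ(f(n)) = Θ(n^5).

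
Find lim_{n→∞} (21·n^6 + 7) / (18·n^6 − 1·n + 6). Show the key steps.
lim = 21/18 = 7/6

For large n the leading n^6 terms dominate both numerator and denominator. Dividing top and bottom by n^6, every other term tends to 0, leaving 21/18 = 7/6.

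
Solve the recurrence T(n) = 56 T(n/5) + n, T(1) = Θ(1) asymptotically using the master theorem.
T(n) = Θ(n^(log_5 56))

Master theorem: compare f(n) = n to n^(log_5 56) where log_5 56 ≈ 2.501. Since 1 < log_5 56, we have f(n) = O(n^(log_5 56 − ε)) for some ε > 0 — Case 1. Hence T(n) = Θ(n^(log_5 56)).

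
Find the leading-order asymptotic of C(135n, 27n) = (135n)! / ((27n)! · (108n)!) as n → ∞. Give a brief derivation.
C(135n, 27n) ~ (3125/256)^(27n) · sqrt(5/(8π·27n))

Write N = 27n. Apply Stirling to each factorial:
  (5N)! ~ sqrt(2π·5N) · (5N/e)^(5N),
  N! ~ sqrt(2π N) · (N/e)^N,
  (4N)! ~ sqrt(2π·4N) · (4N/e)^(4N).
The exponential factors combine to (5N)^(5N) / (N^N · (4N)^(4N)) = 5^(5N)/4^(4N) = (5^5/4^4)^N = (3125/256)^N.
The square-root prefactors combine to sqrt(2π·5N) / (sqrt(2π N)·sqrt(2π·4N)) = sqrt(5 / (2π·4·N)) = sqrt(5/(8π·27n)).
Substituting N = 27n: C(135n, 27n) ~ (3125/256)^(27n) · sqrt(5/(8π·27n)).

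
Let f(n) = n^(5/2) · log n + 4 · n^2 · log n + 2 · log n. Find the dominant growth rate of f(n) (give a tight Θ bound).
f(n) ∈ Θ(n^(5/2) · log n)

Compare the terms by growth order. For large n, n^a · (log n)^b dominates n^a' · (log n)^b' iff a > a', or (a = a' and b > b'). Ranking the 3 terms shows the dominant one is n^(5/2) · log n. Hence f(n) ∈ Θ(n^(5/2) · log n).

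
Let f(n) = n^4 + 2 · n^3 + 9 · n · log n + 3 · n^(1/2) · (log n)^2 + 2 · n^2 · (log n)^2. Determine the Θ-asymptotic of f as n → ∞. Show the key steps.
f(n) ∈ Θ(n^4)

Compare the terms by growth order. For large n, n^a · (log n)^b dominates n^a' · (log n)^b' iff a > a', or (a = a' and b > b'). Ranking the 5 terms shows the dominant one is n^4. Hence f(n) ∈ Θ(n^4).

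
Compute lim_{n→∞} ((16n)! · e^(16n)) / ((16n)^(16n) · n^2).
lim = 0

Stirling: (16n)! ~ sqrt(2π·16n) · (16n/e)^(16n). Hence
  (16n)! · e^(16n) / (16n)^(16n) ~ sqrt(2π·16n).
Dividing by n^2: sqrt(2π·16n) / n^2 = sqrt(2π·16) · n^((1−4)/2), so the expression behaves like sqrt(2π·16) · n^((1−4)/2) → 0.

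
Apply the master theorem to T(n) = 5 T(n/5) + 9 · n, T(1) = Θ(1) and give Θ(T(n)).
T(n) = Θ(n log n)

log_5 5 = 1, and f(n) = 9 · n = Θ(n^(log_5 5)). This is Case 2 of the master theorem: T(n) = Θ(f(n) · log n) = Θ(n log n).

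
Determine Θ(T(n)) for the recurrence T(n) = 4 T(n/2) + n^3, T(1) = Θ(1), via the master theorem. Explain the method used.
T(n) = Θ(n^3)

log_2 4 ≈ 2.000. f(n) = n^3 dominates n^(log_2 4) since 3 > 2.000, and the regularity condition a·f(n/b) = 4·(n/2)^3 = (4/8)·n^3 ≤ c·f(n) holds with c = 4/8 ≈ 0.5 < 1. So this is Case 3: T(n) = Θ(f(n)) = Θ(n^3).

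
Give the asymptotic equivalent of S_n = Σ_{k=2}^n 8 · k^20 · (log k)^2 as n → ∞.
S_n ~ 8 · n^21 · (log n)^2 / 21

By integral comparison, S_n = ∫_1^n 8 · x^20 · (log x)^2 dx + O(n^20 · (log n)^2). For the integral, the leading term of ∫_1^n x^20 (log x)^2 dx is n^21/21 · (log n)^2 (by repeated integration by parts; each step lowers the log-exponent and produces a relatively O(1/log n) correction). Hence S_n ~ 8 · n^21 · (log n)^2 / 21.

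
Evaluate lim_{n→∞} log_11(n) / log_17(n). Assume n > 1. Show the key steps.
lim = ln(17) / ln(11) = log_11(17)

Change of base: log_11(n) = ln n / ln 11 and log_17(n) = ln n / ln 17. The ratio is (ln n / ln 11) · (ln 17 / ln n) = ln 17 / ln 11, a constant independent of n. So the limit is ln 17 / ln 11 = log_11(17).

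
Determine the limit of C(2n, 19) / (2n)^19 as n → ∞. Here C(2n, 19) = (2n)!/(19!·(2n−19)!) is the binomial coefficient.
lim = 1/19! = 1/121645100408832000

With N = 2n → ∞: C(N, 19) / N^19 = [N(N−1)…(N−18)] / (19! · N^19) = (1/19!) · 1 · (1 − 1/(2n)) · … · (1 − 18/(2n)). Each factor → 1 as N → ∞, so the limit is 1/19! = 1/121645100408832000.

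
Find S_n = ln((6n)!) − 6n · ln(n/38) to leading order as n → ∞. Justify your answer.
S_n ~ 6n · (ln 228 − 1) + O(ln n)

Stirling: ln((6n)!) = 6n ln(6n) − 6n + O(ln n).
  S_n = 6n ln(6n) − 6n − 6n ln(n/38) + O(ln n)
      = 6n ln(6n) − 6n ln n + 6n ln 38 − 6n + O(ln n)
      = 6n ln 6 + 6n ln 38 − 6n + O(ln n)
      = 6n (ln 228 − 1) + O(ln n).
Numerically ln(228) − 1 ≈ 4.4293.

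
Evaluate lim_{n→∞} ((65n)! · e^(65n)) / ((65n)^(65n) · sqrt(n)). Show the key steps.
lim = sqrt(2π·65)

Stirling: (65n)! ~ sqrt(2π·65n) · (65n/e)^(65n). Hence
  (65n)! · e^(65n) / (65n)^(65n) ~ sqrt(2π·65n).
Dividing by sqrt(n): sqrt(2π·65n) / sqrt(n) = sqrt(2π·65) · n^((1−1)/2), so the limit is sqrt(2π·65).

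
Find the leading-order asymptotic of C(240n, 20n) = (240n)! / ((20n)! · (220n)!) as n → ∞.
C(240n, 20n) ~ (8916100448256/285311670611)^(20n) · sqrt(6/(11π·20n))

Write N = 20n. Apply Stirling to each factorial:
  (12N)! ~ sqrt(2π·12N) · (12N/e)^(12N),
  N! ~ sqrt(2π N) · (N/e)^N,
  (11N)! ~ sqrt(2π·11N) · (11N/e)^(11N).
The exponential factors combine to (12N)^(12N) / (N^N · (11N)^(11N)) = 12^(12N)/11^(11N) = (12^12/11^11)^N = (8916100448256/285311670611)^N.
The square-root prefactors combine to sqrt(2π·12N) / (sqrt(2π N)·sqrt(2π·11N)) = sqrt(12 / (2π·11·N)) = sqrt(6/(11π·20n)).
Substituting N = 20n: C(240n, 20n) ~ (8916100448256/285311670611)^(20n) · sqrt(6/(11π·20n)).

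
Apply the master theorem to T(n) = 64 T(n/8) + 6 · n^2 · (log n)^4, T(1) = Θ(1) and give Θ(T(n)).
T(n) = Θ(n^2 · (log n)^5)

Here log_8 64 = 2 and f(n) = 6 · n^2 · (log n)^4 = Θ(n^(log_8 64) · (log n)^4). This is the extended Case 2 of the master theorem (f matches the critical exponent up to log factors), giving T(n) = Θ(n^(log_8 64) · (log n)^(4+1)) = Θ(n^2 · (log n)^5).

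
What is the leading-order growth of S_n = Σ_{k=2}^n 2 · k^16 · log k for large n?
S_n ~ 2 · n^17 log n / 17 − 2 · n^17 / 289

By integral comparison, S_n = ∫_1^n 2 · x^16 · log x dx + O(n^16 · log n). For the integral, ∫ x^16 log x dx = n^17 log n / 17 − n^17/289 (integration by parts). Hence S_n ~ 2 · n^17 log n / 17 − 2 · n^17 / 289.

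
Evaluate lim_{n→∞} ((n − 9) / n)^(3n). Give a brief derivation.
lim = e^(−27)

Rewrite as (1 − 9/n)^(3n). By the standard limit (1 + x/n)^n → e^x, we have (1 − 9/n)^n → e^(−9), and raising to the 3rd power gives e^(−27).
More precisely, ln[(1 − 9/n)^(3n)] = 3n · ln(1 − 9/n) = 3n · (-9/n + O(1/n^2)) = -27 + O(1/n) → -27.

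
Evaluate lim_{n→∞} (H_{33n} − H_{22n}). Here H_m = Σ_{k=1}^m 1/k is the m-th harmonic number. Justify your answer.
lim = ln(33/22) = ln(3/2)

Euler-Maclaurin gives H_m = ln m + γ + 1/(2m) + O(1/m^2). The γ and O(1/m) terms cancel in the difference:
  H_{33n} − H_{22n} = ln(33n) − ln(22n) + O(1/n) = ln(33/22) + O(1/n).
Hence the limit is ln(33/22) = ln(3/2).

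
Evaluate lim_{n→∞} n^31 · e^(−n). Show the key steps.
lim = 0

Exponentials with base > 1 dominate every fixed polynomial: for any fixed c, n^c / e^n → 0 as n → ∞ (e.g. by the ratio test, or since e^n grows faster than any power of n). Hence n^31 · e^(−n) = n^31 / e^n → 0.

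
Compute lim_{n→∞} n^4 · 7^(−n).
lim = 0

Exponentials with base > 1 dominate every fixed polynomial: for any fixed c, n^c / 7^n → 0 as n → ∞ (e.g. by the ratio test, or by writing 7^n = e^(n ln 7) and noting e^(n ln 7) / n^c → ∞). Hence n^4 · 7^(−n) = n^4 / 7^n → 0.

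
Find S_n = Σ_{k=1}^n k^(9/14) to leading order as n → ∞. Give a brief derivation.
S_n ~ (14/23) · n^(23/14)

Integral comparison: Σ_{k=1}^n k^(9/14) = ∫_0^n x^(9/14) dx + O(n^(9/14)). The integral is n^(1 + 9/14) / (1 + 9/14) = n^((9+14)/14) / ((9+14)/14) = (14/23) · n^(23/14).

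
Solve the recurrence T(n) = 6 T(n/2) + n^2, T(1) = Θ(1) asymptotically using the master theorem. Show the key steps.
T(n) = Θ(n^(log_2 6))

Master theorem: compare f(n) = n^2 to n^(log_2 6) where log_2 6 ≈ 2.585. Since 2 < log_2 6, we have f(n) = O(n^(log_2 6 − ε)) for some ε > 0 — Case 1. Hence T(n) = Θ(n^(log_2 6)).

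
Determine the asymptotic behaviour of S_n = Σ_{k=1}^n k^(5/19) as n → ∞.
S_n ~ (19/24) · n^(24/19)

Integral comparison: Σ_{k=1}^n k^(5/19) = ∫_0^n x^(5/19) dx + O(n^(5/19)). The integral is n^(1 + 5/19) / (1 + 5/19) = n^((5+19)/19) / ((5+19)/19) = (19/24) · n^(24/19).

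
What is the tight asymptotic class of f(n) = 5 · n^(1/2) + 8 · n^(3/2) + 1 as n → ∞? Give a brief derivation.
f(n) ∈ Θ(n^(3/2))

Compare the terms by growth order. For large n, n^a · (log n)^b dominates n^a' · (log n)^b' iff a > a', or (a = a' and b > b'). Ranking the 3 terms shows the dominant one is 8 · n^(3/2). Hence f(n) ∈ Θ(n^(3/2)).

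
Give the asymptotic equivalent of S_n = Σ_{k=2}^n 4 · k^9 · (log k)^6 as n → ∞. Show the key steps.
S_n ~ 2 · n^10 · (log n)^6 / 5

By integral comparison, S_n = ∫_1^n 4 · x^9 · (log x)^6 dx + O(n^9 · (log n)^6). For the integral, the leading term of ∫_1^n x^9 (log x)^6 dx is n^10/10 · (log n)^6 (by repeated integration by parts; each step lowers the log-exponent and produces a relatively O(1/log n) correction). Hence S_n ~ 2 · n^10 · (log n)^6 / 5.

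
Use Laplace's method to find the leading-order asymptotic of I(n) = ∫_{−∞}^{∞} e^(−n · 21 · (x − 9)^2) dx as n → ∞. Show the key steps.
I(n) = sqrt(π/(21n))

Here φ(x) = 21 · (x − 9)^2 has its unique minimum at x* = 9 with φ(x*) = 0 and φ''(x*) = 42. Laplace's method gives
  I(n) ~ e^(−n φ(x*)) · sqrt(2π / (n · φ''(x*))) = sqrt(2π / (42n)) = sqrt(π/(21n)).
This is exact: substituting u = (x − 9)·sqrt(21n) gives I(n) = (1/sqrt(21n)) ∫_{−∞}^{∞} e^(−u^2) du = sqrt(π/(21n)).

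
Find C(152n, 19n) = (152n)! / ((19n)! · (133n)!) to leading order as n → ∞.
C(152n, 19n) ~ (16777216/823543)^(19n) · sqrt(4/(7π·19n))

Write N = 19n. Apply Stirling to each factorial:
  (8N)! ~ sqrt(2π·8N) · (8N/e)^(8N),
  N! ~ sqrt(2π N) · (N/e)^N,
  (7N)! ~ sqrt(2π·7N) · (7N/e)^(7N).
The exponential factors combine to (8N)^(8N) / (N^N · (7N)^(7N)) = 8^(8N)/7^(7N) = (8^8/7^7)^N = (16777216/823543)^N.
The square-root prefactors combine to sqrt(2π·8N) / (sqrt(2π N)·sqrt(2π·7N)) = sqrt(8 / (2π·7·N)) = sqrt(4/(7π·19n)).
Substituting N = 19n: C(152n, 19n) ~ (16777216/823543)^(19n) · sqrt(4/(7π·19n)).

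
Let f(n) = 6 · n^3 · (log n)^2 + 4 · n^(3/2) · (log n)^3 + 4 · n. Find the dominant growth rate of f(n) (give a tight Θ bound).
f(n) ∈ Θ(n^3 · (log n)^2)

Compare the terms by growth order. For large n, n^a · (log n)^b dominates n^a' · (log n)^b' iff a > a', or (a = a' and b > b'). Ranking the 3 terms shows the dominant one is 6 · n^3 · (log n)^2. Hence f(n) ∈ Θ(n^3 · (log n)^2).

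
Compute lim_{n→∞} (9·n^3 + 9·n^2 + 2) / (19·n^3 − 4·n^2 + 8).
lim = 9/19

For large n the leading n^3 terms dominate both numerator and denominator. Dividing top and bottom by n^3, every other term tends to 0, leaving 9/19.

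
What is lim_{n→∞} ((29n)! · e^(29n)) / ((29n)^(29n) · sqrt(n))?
lim = sqrt(2π·29)

Stirling: (29n)! ~ sqrt(2π·29n) · (29n/e)^(29n). Hence
  (29n)! · e^(29n) / (29n)^(29n) ~ sqrt(2π·29n).
Dividing by sqrt(n): sqrt(2π·29n) / sqrt(n) = sqrt(2π·29) · n^((1−1)/2), so the limit is sqrt(2π·29).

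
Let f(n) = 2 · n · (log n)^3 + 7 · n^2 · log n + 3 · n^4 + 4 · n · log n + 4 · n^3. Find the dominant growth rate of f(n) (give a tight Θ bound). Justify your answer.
f(n) ∈ Θ(n^4)

Compare the terms by growth order. For large n, n^a · (log n)^b dominates n^a' · (log n)^b' iff a > a', or (a = a' and b > b'). Ranking the 5 terms shows the dominant one is 3 · n^4. Hence f(n) ∈ Θ(n^4).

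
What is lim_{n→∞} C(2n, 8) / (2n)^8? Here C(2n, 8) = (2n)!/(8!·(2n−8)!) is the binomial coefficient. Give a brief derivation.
lim = 1/8! = 1/40320

With N = 2n → ∞: C(N, 8) / N^8 = [N(N−1)…(N−7)] / (8! · N^8) = (1/8!) · 1 · (1 − 1/(2n)) · … · (1 − 7/(2n)). Each factor → 1 as N → ∞, so the limit is 1/8! = 1/40320.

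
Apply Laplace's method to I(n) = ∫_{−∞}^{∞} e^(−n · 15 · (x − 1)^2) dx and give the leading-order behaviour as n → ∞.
I(n) = sqrt(π/(15n))

Here φ(x) = 15 · (x − 1)^2 has its unique minimum at x* = 1 with φ(x*) = 0 and φ''(x*) = 30. Laplace's method gives
  I(n) ~ e^(−n φ(x*)) · sqrt(2π / (n · φ''(x*))) = sqrt(2π / (30n)) = sqrt(π/(15n)).
This is exact: substituting u = (x − 1)·sqrt(15n) gives I(n) = (1/sqrt(15n)) ∫_{−∞}^{∞} e^(−u^2) du = sqrt(π/(15n)).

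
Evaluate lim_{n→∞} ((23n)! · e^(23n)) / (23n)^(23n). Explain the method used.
lim = ∞

Stirling: (23n)! ~ sqrt(2π·23n) · (23n/e)^(23n). Hence
  (23n)! · e^(23n) / (23n)^(23n) ~ sqrt(2π·23n) = sqrt(2π·23) · sqrt(n) → ∞.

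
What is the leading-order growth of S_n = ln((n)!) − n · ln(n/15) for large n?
S_n ~ n · (ln 15 − 1) + O(ln n)

Stirling: ln((n)!) = n ln(n) − n + O(ln n).
  S_n = n ln(n) − n − n ln(n/15) + O(ln n)
      = n ln(n) − n ln n + n ln 15 − n + O(ln n)
      = n ln 15 − n + O(ln n)
      = n (ln 15 − 1) + O(ln n).
Numerically ln(15) − 1 ≈ 1.7081.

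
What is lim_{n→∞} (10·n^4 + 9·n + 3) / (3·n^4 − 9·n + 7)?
lim = 10/3

For large n the leading n^4 terms dominate both numerator and denominator. Dividing top and bottom by n^4, every other term tends to 0, leaving 10/3.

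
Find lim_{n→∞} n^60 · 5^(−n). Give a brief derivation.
lim = 0

Exponentials with base > 1 dominate every fixed polynomial: for any fixed c, n^c / 5^n → 0 as n → ∞ (e.g. by the ratio test, or by writing 5^n = e^(n ln 5) and noting e^(n ln 5) / n^c → ∞). Hence n^60 · 5^(−n) = n^60 / 5^n → 0.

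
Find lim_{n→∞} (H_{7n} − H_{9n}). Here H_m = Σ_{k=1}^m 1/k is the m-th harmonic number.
lim = ln(7/9)

Euler-Maclaurin gives H_m = ln m + γ + 1/(2m) + O(1/m^2). The γ and O(1/m) terms cancel in the difference:
  H_{7n} − H_{9n} = ln(7n) − ln(9n) + O(1/n) = ln(7/9) + O(1/n).
Hence the limit is ln(7/9).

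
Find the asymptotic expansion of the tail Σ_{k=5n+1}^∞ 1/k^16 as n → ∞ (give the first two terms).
Σ_{k>5n} 1/k^16 = 1/(15 · (5n)^15) − 1/(2 · (5n)^16) + O(1/(5n)^17)

Compare to the integral: ∫_{5n}^∞ x^(−16) dx = [−x^(−15)/15]_{5n}^∞ = 1/((16−1)·(5n)^15). The Euler-Maclaurin correction adds −f(5n)/2 = −1/(2·(5n)^16). Euler-Maclaurin then gives
  Σ_{k>5n} 1/k^16 = ∫_{5n}^∞ dx/x^16 − 1/(2·(5n)^16) + O(1/(5n)^17).
(Equivalently this is ζ(16) − Σ_{k≤5n} 1/k^16.)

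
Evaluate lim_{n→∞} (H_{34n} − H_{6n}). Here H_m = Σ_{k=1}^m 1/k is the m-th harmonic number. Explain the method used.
lim = ln(34/6) = ln(17/3)

Euler-Maclaurin gives H_m = ln m + γ + 1/(2m) + O(1/m^2). The γ and O(1/m) terms cancel in the difference:
  H_{34n} − H_{6n} = ln(34n) − ln(6n) + O(1/n) = ln(34/6) + O(1/n).
Hence the limit is ln(34/6) = ln(17/3).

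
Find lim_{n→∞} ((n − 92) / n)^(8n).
lim = e^(−736)

Rewrite as (1 − 92/n)^(8n). By the standard limit (1 + x/n)^n → e^x, we have (1 − 92/n)^n → e^(−92), and raising to the 8th power gives e^(−736).
More precisely, ln[(1 − 92/n)^(8n)] = 8n · ln(1 − 92/n) = 8n · (-92/n + O(1/n^2)) = -736 + O(1/n) → -736.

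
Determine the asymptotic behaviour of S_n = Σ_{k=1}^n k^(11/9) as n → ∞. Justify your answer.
S_n ~ (9/20) · n^(20/9)

Integral comparison: Σ_{k=1}^n k^(11/9) = ∫_0^n x^(11/9) dx + O(n^(11/9)). The integral is n^(1 + 11/9) / (1 + 11/9) = n^((11+9)/9) / ((11+9)/9) = (9/20) · n^(20/9).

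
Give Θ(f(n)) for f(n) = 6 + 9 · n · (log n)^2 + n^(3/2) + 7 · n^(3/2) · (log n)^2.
f(n) ∈ Θ(n^(3/2) · (log n)^2)

Compare the terms by growth order. For large n, n^a · (log n)^b dominates n^a' · (log n)^b' iff a > a', or (a = a' and b > b'). Ranking the 4 terms shows the dominant one is 7 · n^(3/2) · (log n)^2. Hence f(n) ∈ Θ(n^(3/2) · (log n)^2).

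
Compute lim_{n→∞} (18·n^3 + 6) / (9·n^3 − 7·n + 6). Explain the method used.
lim = 18/9 = 2

For large n the leading n^3 terms dominate both numerator and denominator. Dividing top and bottom by n^3, every other term tends to 0, leaving 18/9 = 2.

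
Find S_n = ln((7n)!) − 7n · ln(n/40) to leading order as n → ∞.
S_n ~ 7n · (ln 280 − 1) + O(ln n)

Stirling: ln((7n)!) = 7n ln(7n) − 7n + O(ln n).
  S_n = 7n ln(7n) − 7n − 7n ln(n/40) + O(ln n)
      = 7n ln(7n) − 7n ln n + 7n ln 40 − 7n + O(ln n)
      = 7n ln 7 + 7n ln 40 − 7n + O(ln n)
      = 7n (ln 280 − 1) + O(ln n).
Numerically ln(280) − 1 ≈ 4.6348.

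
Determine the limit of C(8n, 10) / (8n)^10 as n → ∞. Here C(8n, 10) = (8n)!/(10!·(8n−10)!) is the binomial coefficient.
lim = 1/10! = 1/3628800

With N = 8n → ∞: C(N, 10) / N^10 = [N(N−1)…(N−9)] / (10! · N^10) = (1/10!) · 1 · (1 − 1/(8n)) · … · (1 − 9/(8n)). Each factor → 1 as N → ∞, so the limit is 1/10! = 1/3628800.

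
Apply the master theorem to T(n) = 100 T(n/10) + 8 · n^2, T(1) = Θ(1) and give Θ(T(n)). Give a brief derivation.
T(n) = Θ(n^2 log n)

log_10 100 = 2, and f(n) = 8 · n^2 = Θ(n^(log_10 100)). This is Case 2 of the master theorem: T(n) = Θ(f(n) · log n) = Θ(n^2 log n).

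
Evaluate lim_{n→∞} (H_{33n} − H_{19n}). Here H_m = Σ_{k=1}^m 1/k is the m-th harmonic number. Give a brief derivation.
lim = ln(33/19)

Euler-Maclaurin gives H_m = ln m + γ + 1/(2m) + O(1/m^2). The γ and O(1/m) terms cancel in the difference:
  H_{33n} − H_{19n} = ln(33n) − ln(19n) + O(1/n) = ln(33/19) + O(1/n).
Hence the limit is ln(33/19).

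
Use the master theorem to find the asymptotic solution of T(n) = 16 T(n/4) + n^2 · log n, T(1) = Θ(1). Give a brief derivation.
T(n) = Θ(n^2 · (log n)^2)

Here log_4 16 = 2 and f(n) = n^2 · log n = Θ(n^(log_4 16) · (log n)^1). This is the extended Case 2 of the master theorem (f matches the critical exponent up to log factors), giving T(n) = Θ(n^(log_4 16) · (log n)^(1+1)) = Θ(n^2 · (log n)^2).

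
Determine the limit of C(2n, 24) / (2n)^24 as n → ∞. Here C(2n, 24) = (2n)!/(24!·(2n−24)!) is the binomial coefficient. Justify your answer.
lim = 1/24! = 1/620448401733239439360000

With N = 2n → ∞: C(N, 24) / N^24 = [N(N−1)…(N−23)] / (24! · N^24) = (1/24!) · 1 · (1 − 1/(2n)) · … · (1 − 23/(2n)). Each factor → 1 as N → ∞, so the limit is 1/24! = 1/620448401733239439360000.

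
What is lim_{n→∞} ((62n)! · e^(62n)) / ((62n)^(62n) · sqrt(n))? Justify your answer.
lim = sqrt(2π·62)

Stirling: (62n)! ~ sqrt(2π·62n) · (62n/e)^(62n). Hence
  (62n)! · e^(62n) / (62n)^(62n) ~ sqrt(2π·62n).
Dividing by sqrt(n): sqrt(2π·62n) / sqrt(n) = sqrt(2π·62) · n^((1−1)/2), so the limit is sqrt(2π·62).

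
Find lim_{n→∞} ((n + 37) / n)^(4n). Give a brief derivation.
lim = e^148

Rewrite as (1 + 37/n)^(4n). By the standard limit (1 + x/n)^n → e^x, we have (1 + 37/n)^n → e^37, and raising to the 4th power gives e^148.
More precisely, ln[(1 + 37/n)^(4n)] = 4n · ln(1 + 37/n) = 4n · (37/n + O(1/n^2)) = 148 + O(1/n) → 148.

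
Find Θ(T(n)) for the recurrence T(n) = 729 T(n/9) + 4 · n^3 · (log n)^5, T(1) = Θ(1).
T(n) = Θ(n^3 · (log n)^6)

Here log_9 729 = 3 and f(n) = 4 · n^3 · (log n)^5 = Θ(n^(log_9 729) · (log n)^5). This is the extended Case 2 of the master theorem (f matches the critical exponent up to log factors), giving T(n) = Θ(n^(log_9 729) · (log n)^(5+1)) = Θ(n^3 · (log n)^6).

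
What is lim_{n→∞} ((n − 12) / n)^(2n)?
lim = e^(−24)

Rewrite as (1 − 12/n)^(2n). By the standard limit (1 + x/n)^n → e^x, we have (1 − 12/n)^n → e^(−12), and raising to the 2nd power gives e^(−24).
More precisely, ln[(1 − 12/n)^(2n)] = 2n · ln(1 − 12/n) = 2n · (-12/n + O(1/n^2)) = -24 + O(1/n) → -24.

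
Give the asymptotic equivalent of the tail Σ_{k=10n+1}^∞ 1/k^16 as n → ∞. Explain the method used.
Σ_{k>10n} 1/k^16 ~ 1/(15 · (10n)^15)

Compare to the integral: ∫_{10n}^∞ x^(−16) dx = [−x^(−15)/15]_{10n}^∞ = 1/((16−1)·(10n)^15). Euler-Maclaurin then gives
  Σ_{k>10n} 1/k^16 = ∫_{10n}^∞ dx/x^16 − 1/(2·(10n)^16) + O(1/(10n)^17).
(Equivalently this is ζ(16) − Σ_{k≤10n} 1/k^16.)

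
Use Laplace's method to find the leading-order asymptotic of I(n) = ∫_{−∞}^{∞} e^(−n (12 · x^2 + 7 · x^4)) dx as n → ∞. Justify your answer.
I(n) ~ sqrt(π/(12n))

φ(x) = 12 · x^2 + 7 · x^4 has its unique global minimum at x* = 0 (since φ'(x) = 24x + 28x^3 = 0 only at x = 0 for real x with both coefficients positive, and φ → ∞ as |x| → ∞). At x* = 0, φ(0) = 0 and φ''(0) = 24. Laplace's method then gives
  I(n) ~ sqrt(2π / (n · φ''(0))) · e^(−n φ(0)) = sqrt(2π / (24n)) = sqrt(π/(12n)).
The 7 · x^4 term contributes only at subleading order (an O(1/n) relative correction).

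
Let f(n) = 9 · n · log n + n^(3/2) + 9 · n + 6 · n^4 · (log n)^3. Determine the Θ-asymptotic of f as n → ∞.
f(n) ∈ Θ(n^4 · (log n)^3)

Compare the terms by growth order. For large n, n^a · (log n)^b dominates n^a' · (log n)^b' iff a > a', or (a = a' and b > b'). Ranking the 4 terms shows the dominant one is 6 · n^4 · (log n)^3. Hence f(n) ∈ Θ(n^4 · (log n)^3).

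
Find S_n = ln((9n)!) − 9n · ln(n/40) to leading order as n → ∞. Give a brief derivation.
S_n ~ 9n · (ln 360 − 1) + O(ln n)

Stirling: ln((9n)!) = 9n ln(9n) − 9n + O(ln n).
  S_n = 9n ln(9n) − 9n − 9n ln(n/40) + O(ln n)
      = 9n ln(9n) − 9n ln n + 9n ln 40 − 9n + O(ln n)
      = 9n ln 9 + 9n ln 40 − 9n + O(ln n)
      = 9n (ln 360 − 1) + O(ln n).
Numerically ln(360) − 1 ≈ 4.8861.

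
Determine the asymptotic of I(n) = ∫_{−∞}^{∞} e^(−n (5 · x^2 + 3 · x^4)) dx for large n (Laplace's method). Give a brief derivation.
I(n) ~ sqrt(π/(5n))

φ(x) = 5 · x^2 + 3 · x^4 has its unique global minimum at x* = 0 (since φ'(x) = 10x + 12x^3 = 0 only at x = 0 for real x with both coefficients positive, and φ → ∞ as |x| → ∞). At x* = 0, φ(0) = 0 and φ''(0) = 10. Laplace's method then gives
  I(n) ~ sqrt(2π / (n · φ''(0))) · e^(−n φ(0)) = sqrt(2π / (10n)) = sqrt(π/(5n)).
The 3 · x^4 term contributes only at subleading order (an O(1/n) relative correction).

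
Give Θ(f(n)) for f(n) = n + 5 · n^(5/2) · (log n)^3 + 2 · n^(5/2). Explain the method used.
f(n) ∈ Θ(n^(5/2) · (log n)^3)

Compare the terms by growth order. For large n, n^a · (log n)^b dominates n^a' · (log n)^b' iff a > a', or (a = a' and b > b'). Ranking the 3 terms shows the dominant one is 5 · n^(5/2) · (log n)^3. Hence f(n) ∈ Θ(n^(5/2) · (log n)^3).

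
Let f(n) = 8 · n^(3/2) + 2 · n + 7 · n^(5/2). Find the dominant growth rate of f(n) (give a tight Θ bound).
f(n) ∈ Θ(n^(5/2))

Compare the terms by growth order. For large n, n^a · (log n)^b dominates n^a' · (log n)^b' iff a > a', or (a = a' and b > b'). Ranking the 3 terms shows the dominant one is 7 · n^(5/2). Hence f(n) ∈ Θ(n^(5/2)).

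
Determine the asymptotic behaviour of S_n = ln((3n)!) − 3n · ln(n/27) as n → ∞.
S_n ~ 3n · (ln 81 − 1) + O(ln n)

Stirling: ln((3n)!) = 3n ln(3n) − 3n + O(ln n).
  S_n = 3n ln(3n) − 3n − 3n ln(n/27) + O(ln n)
      = 3n ln(3n) − 3n ln n + 3n ln 27 − 3n + O(ln n)
      = 3n ln 3 + 3n ln 27 − 3n + O(ln n)
      = 3n (ln 81 − 1) + O(ln n).
Numerically ln(81) − 1 ≈ 3.3944.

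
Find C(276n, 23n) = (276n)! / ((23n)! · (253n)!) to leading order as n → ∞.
C(276n, 23n) ~ (8916100448256/285311670611)^(23n) · sqrt(6/(11π·23n))

Write N = 23n. Apply Stirling to each factorial:
  (12N)! ~ sqrt(2π·12N) · (12N/e)^(12N),
  N! ~ sqrt(2π N) · (N/e)^N,
  (11N)! ~ sqrt(2π·11N) · (11N/e)^(11N).
The exponential factors combine to (12N)^(12N) / (N^N · (11N)^(11N)) = 12^(12N)/11^(11N) = (12^12/11^11)^N = (8916100448256/285311670611)^N.
The square-root prefactors combine to sqrt(2π·12N) / (sqrt(2π N)·sqrt(2π·11N)) = sqrt(12 / (2π·11·N)) = sqrt(6/(11π·23n)).
Substituting N = 23n: C(276n, 23n) ~ (8916100448256/285311670611)^(23n) · sqrt(6/(11π·23n)).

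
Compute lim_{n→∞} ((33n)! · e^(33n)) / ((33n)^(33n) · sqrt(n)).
lim = sqrt(2π·33)

Stirling: (33n)! ~ sqrt(2π·33n) · (33n/e)^(33n). Hence
  (33n)! · e^(33n) / (33n)^(33n) ~ sqrt(2π·33n).
Dividing by sqrt(n): sqrt(2π·33n) / sqrt(n) = sqrt(2π·33) · n^((1−1)/2), so the limit is sqrt(2π·33).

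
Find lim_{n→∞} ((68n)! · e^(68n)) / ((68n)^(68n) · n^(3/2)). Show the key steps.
lim = 0

Stirling: (68n)! ~ sqrt(2π·68n) · (68n/e)^(68n). Hence
  (68n)! · e^(68n) / (68n)^(68n) ~ sqrt(2π·68n).
Dividing by n^(3/2): sqrt(2π·68n) / n^(3/2) = sqrt(2π·68) · n^((1−3)/2), so the expression behaves like sqrt(2π·68) · n^((1−3)/2) → 0.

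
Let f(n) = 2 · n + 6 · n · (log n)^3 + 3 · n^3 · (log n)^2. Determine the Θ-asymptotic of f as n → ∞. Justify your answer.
f(n) ∈ Θ(n^3 · (log n)^2)

Compare the terms by growth order. For large n, n^a · (log n)^b dominates n^a' · (log n)^b' iff a > a', or (a = a' and b > b'). Ranking the 3 terms shows the dominant one is 3 · n^3 · (log n)^2. Hence f(n) ∈ Θ(n^3 · (log n)^2).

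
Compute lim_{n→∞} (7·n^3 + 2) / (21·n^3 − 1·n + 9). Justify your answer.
lim = 7/21 = 1/3

For large n the leading n^3 terms dominate both numerator and denominator. Dividing top and bottom by n^3, every other term tends to 0, leaving 7/21 = 1/3.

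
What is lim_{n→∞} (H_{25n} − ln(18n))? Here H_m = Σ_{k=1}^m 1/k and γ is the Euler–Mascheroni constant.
lim = ln(25/18) + γ

By Euler-Maclaurin, H_m = ln m + γ + O(1/m). So
  H_{25n} − ln(18n) = ln(25n) + γ − ln(18n) + O(1/n)
                       = ln(25/18) + γ + O(1/n).
Hence the limit is ln(25/18) + γ.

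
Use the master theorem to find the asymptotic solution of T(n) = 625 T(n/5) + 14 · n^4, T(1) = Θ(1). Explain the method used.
T(n) = Θ(n^4 log n)

log_5 625 = 4, and f(n) = 14 · n^4 = Θ(n^(log_5 625)). This is Case 2 of the master theorem: T(n) = Θ(f(n) · log n) = Θ(n^4 log n).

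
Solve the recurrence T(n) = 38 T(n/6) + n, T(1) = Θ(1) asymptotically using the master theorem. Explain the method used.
T(n) = Θ(n^(log_6 38))

Master theorem: compare f(n) = n to n^(log_6 38) where log_6 38 ≈ 2.030. Since 1 < log_6 38, we have f(n) = O(n^(log_6 38 − ε)) for some ε > 0 — Case 1. Hence T(n) = Θ(n^(log_6 38)).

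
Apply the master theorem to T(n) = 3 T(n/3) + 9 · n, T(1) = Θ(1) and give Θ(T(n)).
T(n) = Θ(n log n)

log_3 3 = 1, and f(n) = 9 · n = Θ(n^(log_3 3)). This is Case 2 of the master theorem: T(n) = Θ(f(n) · log n) = Θ(n log n).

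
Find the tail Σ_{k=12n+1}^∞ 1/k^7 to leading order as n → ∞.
Σ_{k>12n} 1/k^7 ~ 1/(6 · (12n)^6)

Compare to the integral: ∫_{12n}^∞ x^(−7) dx = [−x^(−6)/6]_{12n}^∞ = 1/((7−1)·(12n)^6). Euler-Maclaurin then gives
  Σ_{k>12n} 1/k^7 = ∫_{12n}^∞ dx/x^7 − 1/(2·(12n)^7) + O(1/(12n)^8).
(Equivalently this is ζ(7) − Σ_{k≤12n} 1/k^7.)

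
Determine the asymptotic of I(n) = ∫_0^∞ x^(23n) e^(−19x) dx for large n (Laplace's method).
I(n) ~ (sqrt(2π·23n) / 19) · (23n/(19e))^(23n)

Write the integrand as exp(23n ln x − 19x) and set f(x) = 23n ln x − 19x. Then f'(x) = 23n/x − 19 = 0 at x* = 23n/19, and f''(x*) = −23n/x*^2 = −19^2/(23n). Laplace's method (interior maximum) gives
  I(n) ~ e^(f(x*)) · sqrt(2π / |f''(x*)|)
        = exp(23n ln(23n/19) − 23n) · sqrt(2π · 23n / 19^2)
        = (23n/19)^(23n) e^(−23n) · sqrt(2π·23n) / 19
        = (sqrt(2π·23n) / 19) · (23n/(19e))^(23n).
This matches Γ(23n+1)/19^(23n+1) with Stirling applied to Γ.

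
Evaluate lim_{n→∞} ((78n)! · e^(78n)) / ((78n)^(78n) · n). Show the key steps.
lim = 0

Stirling: (78n)! ~ sqrt(2π·78n) · (78n/e)^(78n). Hence
  (78n)! · e^(78n) / (78n)^(78n) ~ sqrt(2π·78n).
Dividing by n: sqrt(2π·78n) / n = sqrt(2π·78) · n^((1−2)/2), so the expression behaves like sqrt(2π·78) · n^((1−2)/2) → 0.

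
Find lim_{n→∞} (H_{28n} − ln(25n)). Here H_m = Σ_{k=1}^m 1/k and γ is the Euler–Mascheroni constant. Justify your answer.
lim = ln(28/25) + γ

By Euler-Maclaurin, H_m = ln m + γ + O(1/m). So
  H_{28n} − ln(25n) = ln(28n) + γ − ln(25n) + O(1/n)
                       = ln(28/25) + γ + O(1/n).
Hence the limit is ln(28/25) + γ.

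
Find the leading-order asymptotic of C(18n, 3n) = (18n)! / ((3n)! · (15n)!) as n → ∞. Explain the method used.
C(18n, 3n) ~ (46656/3125)^(3n) · sqrt(3/(5π·3n))

Write N = 3n. Apply Stirling to each factorial:
  (6N)! ~ sqrt(2π·6N) · (6N/e)^(6N),
  N! ~ sqrt(2π N) · (N/e)^N,
  (5N)! ~ sqrt(2π·5N) · (5N/e)^(5N).
The exponential factors combine to (6N)^(6N) / (N^N · (5N)^(5N)) = 6^(6N)/5^(5N) = (6^6/5^5)^N = (46656/3125)^N.
The square-root prefactors combine to sqrt(2π·6N) / (sqrt(2π N)·sqrt(2π·5N)) = sqrt(6 / (2π·5·N)) = sqrt(3/(5π·3n)).
Substituting N = 3n: C(18n, 3n) ~ (46656/3125)^(3n) · sqrt(3/(5π·3n)).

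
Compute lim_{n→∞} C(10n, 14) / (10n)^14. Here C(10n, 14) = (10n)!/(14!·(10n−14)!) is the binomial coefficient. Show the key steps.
lim = 1/14! = 1/87178291200

With N = 10n → ∞: C(N, 14) / N^14 = [N(N−1)…(N−13)] / (14! · N^14) = (1/14!) · 1 · (1 − 1/(10n)) · … · (1 − 13/(10n)). Each factor → 1 as N → ∞, so the limit is 1/14! = 1/87178291200.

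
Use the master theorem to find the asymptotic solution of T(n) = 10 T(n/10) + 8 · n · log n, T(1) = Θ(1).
T(n) = Θ(n · (log n)^2)

Here log_10 10 = 1 and f(n) = 8 · n · log n = Θ(n^(log_10 10) · (log n)^1). This is the extended Case 2 of the master theorem (f matches the critical exponent up to log factors), giving T(n) = Θ(n^(log_10 10) · (log n)^(1+1)) = Θ(n · (log n)^2).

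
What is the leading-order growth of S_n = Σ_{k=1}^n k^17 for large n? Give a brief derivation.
S_n ~ n^18 / 18

By integral comparison (Euler-Maclaurin), Σ_{k=1}^n k^17 = ∫_0^n x^17 dx + O(n^17) = n^18/18 + O(n^17). (Equivalently, Faulhaber's formula gives the same leading term.)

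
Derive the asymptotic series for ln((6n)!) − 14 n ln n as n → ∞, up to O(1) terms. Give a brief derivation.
ln((6n)!) − 14 n ln n = −8 n ln n + 6(ln 6 − 1) n + (1/2) ln(2π·6n) + O(1/n)

Stirling: ln((6n)!) = 6n ln(6n) − 6n + (1/2) ln(2π·6n) + O(1/n).
Expand 6n ln(6n) = 6n (ln n + ln 6) = 6n ln n + 6n ln 6.
Subtract 14n ln n: leading term is (6 − 14) n ln n = −8 n ln n. The next term is 6n ln 6 − 6n = 6(ln 6 − 1) n. Then the (1/2) ln(2π·6n) correction.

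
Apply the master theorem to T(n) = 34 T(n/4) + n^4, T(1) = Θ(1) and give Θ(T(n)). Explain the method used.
T(n) = Θ(n^4)

log_4 34 ≈ 2.544. f(n) = n^4 dominates n^(log_4 34) since 4 > 2.544, and the regularity condition a·f(n/b) = 34·(n/4)^4 = (34/256)·n^4 ≤ c·f(n) holds with c = 34/256 ≈ 0.133 < 1. So this is Case 3: T(n) = Θ(f(n)) = Θ(n^4).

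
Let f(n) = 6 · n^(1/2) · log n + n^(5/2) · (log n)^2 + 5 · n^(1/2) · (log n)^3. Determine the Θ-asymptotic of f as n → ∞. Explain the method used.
f(n) ∈ Θ(n^(5/2) · (log n)^2)

Compare the terms by growth order. For large n, n^a · (log n)^b dominates n^a' · (log n)^b' iff a > a', or (a = a' and b > b'). Ranking the 3 terms shows the dominant one is n^(5/2) · (log n)^2. Hence f(n) ∈ Θ(n^(5/2) · (log n)^2).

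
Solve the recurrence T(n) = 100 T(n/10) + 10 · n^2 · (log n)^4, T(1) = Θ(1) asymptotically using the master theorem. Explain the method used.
T(n) = Θ(n^2 · (log n)^5)

Here log_10 100 = 2 and f(n) = 10 · n^2 · (log n)^4 = Θ(n^(log_10 100) · (log n)^4). This is the extended Case 2 of the master theorem (f matches the critical exponent up to log factors), giving T(n) = Θ(n^(log_10 100) · (log n)^(4+1)) = Θ(n^2 · (log n)^5).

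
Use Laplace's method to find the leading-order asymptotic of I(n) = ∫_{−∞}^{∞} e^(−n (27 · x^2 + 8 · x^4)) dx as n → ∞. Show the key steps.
I(n) ~ sqrt(π/(27n))

φ(x) = 27 · x^2 + 8 · x^4 has its unique global minimum at x* = 0 (since φ'(x) = 54x + 32x^3 = 0 only at x = 0 for real x with both coefficients positive, and φ → ∞ as |x| → ∞). At x* = 0, φ(0) = 0 and φ''(0) = 54. Laplace's method then gives
  I(n) ~ sqrt(2π / (n · φ''(0))) · e^(−n φ(0)) = sqrt(2π / (54n)) = sqrt(π/(27n)).
The 8 · x^4 term contributes only at subleading order (an O(1/n) relative correction).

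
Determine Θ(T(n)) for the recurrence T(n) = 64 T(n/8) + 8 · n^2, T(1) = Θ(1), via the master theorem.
T(n) = Θ(n^2 log n)

log_8 64 = 2, and f(n) = 8 · n^2 = Θ(n^(log_8 64)). This is Case 2 of the master theorem: T(n) = Θ(f(n) · log n) = Θ(n^2 log n).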